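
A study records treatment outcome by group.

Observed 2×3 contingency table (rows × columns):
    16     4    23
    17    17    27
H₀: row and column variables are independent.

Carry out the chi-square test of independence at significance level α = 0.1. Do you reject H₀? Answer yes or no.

Row totals [43, 61], col totals [33, 21, 50], n=104
χ² = (16−13.64)²/13.64 + (4−8.68)²/8.68 + (23−20.67)²/20.67 + (17−19.36)²/19.36 + (17−12.32)²/12.32 + (27−29.33)²/29.33 = 5.4457
df = 2
p-value (upper-tail) = 0.06569
At α=0.1: p < α → reject H₀

reject H₀: yes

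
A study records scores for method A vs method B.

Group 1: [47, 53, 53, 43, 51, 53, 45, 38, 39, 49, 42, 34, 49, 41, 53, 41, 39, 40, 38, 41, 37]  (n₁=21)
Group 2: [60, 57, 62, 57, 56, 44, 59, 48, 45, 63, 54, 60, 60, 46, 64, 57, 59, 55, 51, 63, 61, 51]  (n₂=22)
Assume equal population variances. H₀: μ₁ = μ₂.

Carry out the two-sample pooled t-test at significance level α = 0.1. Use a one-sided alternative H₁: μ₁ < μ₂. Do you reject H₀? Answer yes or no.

x̄₁=44.095, s₁=6.131, n₁=21
x̄₂=56.000, s₂=6.079, n₂=22
s_p² = [20·6.131² + 21·6.079²]/41 = 37.2636
SE = √(s_p²·(1/21+1/22)) = 1.8623
t = (44.095−56.000)/1.8623 = -6.3924
df = 41
p-value (one-sided, H₁ less) = 0.00000
At α=0.1: p < α → reject H₀

reject H₀: yes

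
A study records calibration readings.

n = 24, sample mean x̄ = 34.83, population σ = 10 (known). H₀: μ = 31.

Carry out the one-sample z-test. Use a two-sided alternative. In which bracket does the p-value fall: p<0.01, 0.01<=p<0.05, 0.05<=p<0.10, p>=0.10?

SE = σ/√n = 10/√24 = 2.0412
z = (x̄−μ₀)/SE = (34.83−31)/2.0412 = 1.8763
p-value (two-sided) = 0.06061
→ bracket: 0.05<=p<0.10

p-value bracket: 0.05<=p<0.10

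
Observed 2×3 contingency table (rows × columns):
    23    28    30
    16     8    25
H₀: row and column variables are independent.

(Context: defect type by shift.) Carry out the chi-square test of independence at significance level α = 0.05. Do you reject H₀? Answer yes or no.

Row totals [81, 49], col totals [39, 36, 55], n=130
χ² = (23−24.30)²/24.30 + (28−22.43)²/22.43 + (30−34.27)²/34.27 + (16−14.70)²/14.70 + (8−13.57)²/13.57 + (25−20.73)²/20.73 = 5.2641
df = 2
p-value (upper-tail) = 0.07193
At α=0.05: p ≥ α → fail to reject H₀

reject H₀: no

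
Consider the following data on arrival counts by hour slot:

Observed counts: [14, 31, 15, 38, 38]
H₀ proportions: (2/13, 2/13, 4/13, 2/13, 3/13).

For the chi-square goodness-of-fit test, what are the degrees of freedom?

degrees of freedom = 4

df = k − 1 = 5 − 1 = 4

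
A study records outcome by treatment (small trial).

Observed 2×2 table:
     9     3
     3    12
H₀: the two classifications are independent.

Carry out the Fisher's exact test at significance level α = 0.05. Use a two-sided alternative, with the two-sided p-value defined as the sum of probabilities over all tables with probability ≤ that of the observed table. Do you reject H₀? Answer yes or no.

Margins: r₁=12, r₂=15, c₁=12, c₂=15, n=27
p_obs = C(12,9)·C(15,3)/C(27,12); sum pmf over tables with pmf ≤ p_obs
p-value (two-sided) = 0.00714
At α=0.05: p < α → reject H₀

reject H₀: yes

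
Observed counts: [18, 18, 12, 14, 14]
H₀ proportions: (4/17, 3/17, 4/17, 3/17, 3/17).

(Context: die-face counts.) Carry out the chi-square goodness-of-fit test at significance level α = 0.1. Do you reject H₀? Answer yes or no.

reject H₀: no

n = 76; E_i = n·p_i = [17.88, 13.41, 17.88, 13.41, 13.41]
χ² = (18−17.88)²/17.88 + (18−13.41)²/13.41 + (12−17.88)²/17.88 + (14−13.41)²/13.41 + (14−13.41)²/13.41 = 3.5570
df = 4
p-value (upper-tail) = 0.46926
At α=0.1: p ≥ α → fail to reject H₀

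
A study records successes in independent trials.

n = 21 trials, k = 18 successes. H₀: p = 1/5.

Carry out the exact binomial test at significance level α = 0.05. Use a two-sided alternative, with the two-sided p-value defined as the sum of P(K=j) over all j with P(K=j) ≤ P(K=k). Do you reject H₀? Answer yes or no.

reject H₀: yes

Exact binomial: n=21, k=18, p₀=1/5=0.2000
P(X=j) = C(n,j)·p₀^j·(1−p₀)^(n−j); p = Σ P(X=j) over j with P(X=j) ≤ P(X=18)
p-value (two-sided) = 0.00000
At α=0.05: p < α → reject H₀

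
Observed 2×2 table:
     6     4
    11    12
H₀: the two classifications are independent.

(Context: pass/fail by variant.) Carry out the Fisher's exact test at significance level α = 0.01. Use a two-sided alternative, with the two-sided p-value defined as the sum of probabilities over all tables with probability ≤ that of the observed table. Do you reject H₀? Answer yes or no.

reject H₀: no

Margins: r₁=10, r₂=23, c₁=17, c₂=16, n=33
p_obs = C(10,6)·C(23,11)/C(33,17); sum pmf over tables with pmf ≤ p_obs
p-value (two-sided) = 0.70799
At α=0.01: p ≥ α → fail to reject H₀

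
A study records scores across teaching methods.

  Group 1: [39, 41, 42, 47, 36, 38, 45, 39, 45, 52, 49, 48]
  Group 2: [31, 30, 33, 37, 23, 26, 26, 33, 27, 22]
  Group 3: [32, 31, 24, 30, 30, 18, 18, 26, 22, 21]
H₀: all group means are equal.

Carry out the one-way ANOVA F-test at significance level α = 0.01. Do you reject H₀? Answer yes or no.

reject H₀: yes

Group means [43.42, 28.80, 25.20], grand mean 33.156
SSB = Σnᵢ(x̄ᵢ−x̄)² = 2086.102; SSW = ΣΣ(x−x̄ᵢ)² = 742.117
MSB = 2086.102/2 = 1043.0510; MSW = 742.117/29 = 25.5902
F = MSB/MSW = 40.7597
df = (2, 29)
p-value (upper-tail) = 0.00000
At α=0.01: p < α → reject H₀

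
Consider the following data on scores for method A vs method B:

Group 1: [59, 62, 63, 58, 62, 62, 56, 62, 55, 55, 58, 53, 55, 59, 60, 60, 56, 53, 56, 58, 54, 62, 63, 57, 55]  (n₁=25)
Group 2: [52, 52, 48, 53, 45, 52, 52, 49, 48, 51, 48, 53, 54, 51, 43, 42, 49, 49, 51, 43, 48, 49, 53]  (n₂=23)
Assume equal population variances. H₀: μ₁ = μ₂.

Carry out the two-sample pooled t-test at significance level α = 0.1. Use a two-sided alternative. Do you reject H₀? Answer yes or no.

reject H₀: yes

x̄₁=58.120, s₁=3.257, n₁=25
x̄₂=49.348, s₂=3.433, n₂=23
s_p² = [24·3.257² + 22·3.433²]/46 = 11.1708
SE = √(s_p²·(1/25+1/23)) = 0.9657
t = (58.120−49.348)/0.9657 = 9.0840
df = 46
p-value (two-sided) = 0.00000
At α=0.1: p < α → reject H₀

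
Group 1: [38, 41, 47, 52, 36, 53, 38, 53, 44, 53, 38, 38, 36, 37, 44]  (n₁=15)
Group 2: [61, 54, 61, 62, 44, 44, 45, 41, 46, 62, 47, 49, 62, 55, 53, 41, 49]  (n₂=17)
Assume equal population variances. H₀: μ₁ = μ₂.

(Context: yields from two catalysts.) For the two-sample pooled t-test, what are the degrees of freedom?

degrees of freedom = 30

df = n₁ + n₂ − 2 = 15 + 17 − 2 = 30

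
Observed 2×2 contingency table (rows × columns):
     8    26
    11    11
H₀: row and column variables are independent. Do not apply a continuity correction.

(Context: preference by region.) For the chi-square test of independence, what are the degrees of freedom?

df = (r−1)(c−1) = (2−1)·(2−1) = 1

degrees of freedom = 1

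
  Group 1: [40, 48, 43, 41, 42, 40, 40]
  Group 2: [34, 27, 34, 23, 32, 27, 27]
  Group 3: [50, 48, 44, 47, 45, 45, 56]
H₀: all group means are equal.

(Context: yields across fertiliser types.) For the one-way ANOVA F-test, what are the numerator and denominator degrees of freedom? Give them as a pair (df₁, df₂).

degrees of freedom = [2, 18]

k = 3 groups, N = 21 total
df = (k−1, N−k) = (3−1, 21−3) = (2, 18)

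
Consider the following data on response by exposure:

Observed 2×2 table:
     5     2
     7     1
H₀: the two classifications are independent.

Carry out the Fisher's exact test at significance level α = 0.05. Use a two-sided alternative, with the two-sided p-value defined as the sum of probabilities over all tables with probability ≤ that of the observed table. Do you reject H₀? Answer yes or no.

Margins: r₁=7, r₂=8, c₁=12, c₂=3, n=15
p_obs = C(7,5)·C(8,7)/C(15,12); sum pmf over tables with pmf ≤ p_obs
p-value (two-sided) = 0.56923
At α=0.05: p ≥ α → fail to reject H₀

reject H₀: no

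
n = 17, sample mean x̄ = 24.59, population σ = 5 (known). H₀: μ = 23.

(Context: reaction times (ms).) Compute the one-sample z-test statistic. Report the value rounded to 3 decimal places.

test statistic = 1.311

SE = σ/√n = 5/√17 = 1.2127
z = (x̄−μ₀)/SE = (24.59−23)/1.2127 = 1.3111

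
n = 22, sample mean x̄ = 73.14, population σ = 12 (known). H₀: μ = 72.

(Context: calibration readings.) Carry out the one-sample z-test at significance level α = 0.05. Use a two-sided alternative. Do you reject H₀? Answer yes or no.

reject H₀: no

SE = σ/√n = 12/√22 = 2.5584
z = (x̄−μ₀)/SE = (73.14−72)/2.5584 = 0.4456
p-value (two-sided) = 0.65589
At α=0.05: p ≥ α → fail to reject H₀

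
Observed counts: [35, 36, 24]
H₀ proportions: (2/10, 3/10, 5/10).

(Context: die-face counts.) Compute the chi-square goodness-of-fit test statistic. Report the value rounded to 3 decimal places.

test statistic = 27.074

n = 95; E_i = n·p_i = [19.00, 28.50, 47.50]
χ² = (35−19.00)²/19.00 + (36−28.50)²/28.50 + (24−47.50)²/47.50 = 27.0737
df = 2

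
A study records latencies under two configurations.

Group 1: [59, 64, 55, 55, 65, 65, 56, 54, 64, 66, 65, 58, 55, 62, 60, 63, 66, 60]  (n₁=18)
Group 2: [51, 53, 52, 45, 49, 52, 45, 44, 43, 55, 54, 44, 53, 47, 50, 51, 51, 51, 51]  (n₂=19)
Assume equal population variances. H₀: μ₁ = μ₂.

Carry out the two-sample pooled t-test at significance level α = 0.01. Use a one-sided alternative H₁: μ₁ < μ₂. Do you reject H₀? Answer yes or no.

x̄₁=60.667, s₁=4.311, n₁=18
x̄₂=49.526, s₂=3.717, n₂=19
s_p² = [17·4.311² + 18·3.717²]/35 = 16.1353
SE = √(s_p²·(1/18+1/19)) = 1.3212
t = (60.667−49.526)/1.3212 = 8.4318
df = 35
p-value (one-sided, H₁ less) = 1.00000
At α=0.01: p ≥ α → fail to reject H₀

reject H₀: no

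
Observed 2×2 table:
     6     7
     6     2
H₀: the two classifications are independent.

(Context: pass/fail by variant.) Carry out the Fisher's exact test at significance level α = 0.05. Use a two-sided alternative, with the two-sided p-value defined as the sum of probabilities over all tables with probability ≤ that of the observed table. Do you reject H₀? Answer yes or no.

reject H₀: no

Margins: r₁=13, r₂=8, c₁=12, c₂=9, n=21
p_obs = C(13,6)·C(8,6)/C(21,12); sum pmf over tables with pmf ≤ p_obs
p-value (two-sided) = 0.36656
At α=0.05: p ≥ α → fail to reject H₀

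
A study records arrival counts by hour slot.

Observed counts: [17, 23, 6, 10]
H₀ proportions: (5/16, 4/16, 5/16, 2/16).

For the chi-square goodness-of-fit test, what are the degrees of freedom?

degrees of freedom = 3

df = k − 1 = 4 − 1 = 3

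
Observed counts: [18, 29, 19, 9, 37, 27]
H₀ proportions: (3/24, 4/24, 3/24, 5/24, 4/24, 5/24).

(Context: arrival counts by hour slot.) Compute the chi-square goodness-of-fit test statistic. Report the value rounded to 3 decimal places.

test statistic = 23.791

n = 139; E_i = n·p_i = [17.38, 23.17, 17.38, 28.96, 23.17, 28.96]
χ² = (18−17.38)²/17.38 + (29−23.17)²/23.17 + (19−17.38)²/17.38 + (9−28.96)²/28.96 + (37−23.17)²/23.17 + (27−28.96)²/28.96 = 23.7914
df = 5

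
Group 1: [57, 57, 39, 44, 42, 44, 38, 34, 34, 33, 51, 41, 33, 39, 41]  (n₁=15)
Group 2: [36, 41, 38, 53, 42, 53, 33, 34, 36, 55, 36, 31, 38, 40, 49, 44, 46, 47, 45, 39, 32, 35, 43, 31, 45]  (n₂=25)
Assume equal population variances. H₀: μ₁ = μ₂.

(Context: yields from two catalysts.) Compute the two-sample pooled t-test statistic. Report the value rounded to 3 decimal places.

x̄₁=41.800, s₁=7.858, n₁=15
x̄₂=40.880, s₂=7.020, n₂=25
s_p² = [14·7.858² + 24·7.020²]/38 = 53.8695
SE = √(s_p²·(1/15+1/25)) = 2.3971
t = (41.800−40.880)/2.3971 = 0.3838
df = 38

test statistic = 0.384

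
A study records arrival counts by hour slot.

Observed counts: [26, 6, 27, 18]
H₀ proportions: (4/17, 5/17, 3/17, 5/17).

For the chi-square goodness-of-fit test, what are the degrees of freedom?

degrees of freedom = 3

df = k − 1 = 4 − 1 = 3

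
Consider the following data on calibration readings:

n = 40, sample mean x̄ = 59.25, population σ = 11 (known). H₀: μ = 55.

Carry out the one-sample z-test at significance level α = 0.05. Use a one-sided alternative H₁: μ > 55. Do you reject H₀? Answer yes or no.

SE = σ/√n = 11/√40 = 1.7393
z = (x̄−μ₀)/SE = (59.25−55)/1.7393 = 2.4436
p-value (one-sided, H₁ greater) = 0.00727
At α=0.05: p < α → reject H₀

reject H₀: yes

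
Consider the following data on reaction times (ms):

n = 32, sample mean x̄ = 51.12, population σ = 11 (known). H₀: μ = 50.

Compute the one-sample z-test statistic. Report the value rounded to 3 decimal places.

SE = σ/√n = 11/√32 = 1.9445
z = (x̄−μ₀)/SE = (51.12−50)/1.9445 = 0.5760

test statistic = 0.576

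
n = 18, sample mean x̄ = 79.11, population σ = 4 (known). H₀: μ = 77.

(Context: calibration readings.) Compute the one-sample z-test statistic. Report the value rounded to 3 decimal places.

SE = σ/√n = 4/√18 = 0.9428
z = (x̄−μ₀)/SE = (79.11−77)/0.9428 = 2.2380

test statistic = 2.238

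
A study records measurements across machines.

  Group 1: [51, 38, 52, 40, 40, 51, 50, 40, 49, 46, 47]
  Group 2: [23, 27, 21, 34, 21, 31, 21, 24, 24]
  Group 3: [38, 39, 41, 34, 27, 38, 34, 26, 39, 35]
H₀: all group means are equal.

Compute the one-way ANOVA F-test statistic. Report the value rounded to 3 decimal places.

test statistic = 41.696

Group means [45.82, 25.11, 35.10], grand mean 36.033
SSB = Σnᵢ(x̄ᵢ−x̄)² = 2135.541; SSW = ΣΣ(x−x̄ᵢ)² = 691.425
MSB = 2135.541/2 = 1067.7707; MSW = 691.425/27 = 25.6083
F = MSB/MSW = 41.6962
df = (2, 27)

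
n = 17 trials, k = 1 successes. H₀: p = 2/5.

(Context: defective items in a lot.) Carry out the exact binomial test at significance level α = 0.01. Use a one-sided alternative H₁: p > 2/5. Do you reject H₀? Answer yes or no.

reject H₀: no

Exact binomial: n=17, k=1, p₀=2/5=0.4000
P(X≥1) from Σ C(n,i)·p₀^i·(1−p₀)^(n−i)
p-value (one-sided, H₁ greater) = 0.99983
At α=0.01: p ≥ α → fail to reject H₀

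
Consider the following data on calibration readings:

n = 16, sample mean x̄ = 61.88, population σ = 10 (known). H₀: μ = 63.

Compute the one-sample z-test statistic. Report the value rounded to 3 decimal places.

SE = σ/√n = 10/√16 = 2.5000
z = (x̄−μ₀)/SE = (61.88−63)/2.5000 = -0.4480

test statistic = -0.448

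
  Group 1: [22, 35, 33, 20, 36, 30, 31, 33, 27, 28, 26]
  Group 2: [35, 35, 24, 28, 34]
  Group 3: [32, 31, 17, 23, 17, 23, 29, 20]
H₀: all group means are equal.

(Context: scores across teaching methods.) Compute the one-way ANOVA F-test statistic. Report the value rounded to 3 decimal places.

test statistic = 3.297

Group means [29.18, 31.20, 24.00], grand mean 27.875
SSB = Σnᵢ(x̄ᵢ−x̄)² = 194.189; SSW = ΣΣ(x−x̄ᵢ)² = 618.436
MSB = 194.189/2 = 97.0943; MSW = 618.436/21 = 29.4494
F = MSB/MSW = 3.2970
df = (2, 21)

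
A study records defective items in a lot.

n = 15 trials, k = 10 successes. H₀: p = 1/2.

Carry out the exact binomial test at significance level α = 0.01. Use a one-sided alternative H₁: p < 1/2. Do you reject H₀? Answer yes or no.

reject H₀: no

Exact binomial: n=15, k=10, p₀=1/2=0.5000
P(X≤10) from Σ C(n,i)·p₀^i·(1−p₀)^(n−i)
p-value (one-sided, H₁ less) = 0.94077
At α=0.01: p ≥ α → fail to reject H₀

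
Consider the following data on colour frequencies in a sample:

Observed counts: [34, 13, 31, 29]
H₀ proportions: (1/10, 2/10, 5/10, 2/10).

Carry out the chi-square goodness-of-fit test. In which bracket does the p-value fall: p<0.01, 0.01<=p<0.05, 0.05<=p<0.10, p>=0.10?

p-value bracket: p<0.01

n = 107; E_i = n·p_i = [10.70, 21.40, 53.50, 21.40]
χ² = (34−10.70)²/10.70 + (13−21.40)²/21.40 + (31−53.50)²/53.50 + (29−21.40)²/21.40 = 66.1963
df = 3
p-value (upper-tail) = 0.00000
→ bracket: p<0.01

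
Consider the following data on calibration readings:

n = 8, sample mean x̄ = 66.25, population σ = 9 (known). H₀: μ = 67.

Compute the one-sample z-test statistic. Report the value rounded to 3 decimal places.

SE = σ/√n = 9/√8 = 3.1820
z = (x̄−μ₀)/SE = (66.25−67)/3.1820 = -0.2357

test statistic = -0.236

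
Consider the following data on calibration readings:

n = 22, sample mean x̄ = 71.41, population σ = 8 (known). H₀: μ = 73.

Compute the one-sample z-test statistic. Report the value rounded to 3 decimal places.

SE = σ/√n = 8/√22 = 1.7056
z = (x̄−μ₀)/SE = (71.41−73)/1.7056 = -0.9322

test statistic = -0.932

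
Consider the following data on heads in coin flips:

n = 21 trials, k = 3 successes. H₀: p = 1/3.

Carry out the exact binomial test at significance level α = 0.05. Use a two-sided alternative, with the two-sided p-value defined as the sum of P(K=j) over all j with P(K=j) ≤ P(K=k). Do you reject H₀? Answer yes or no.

Exact binomial: n=21, k=3, p₀=1/3=0.3333
P(X=j) = C(n,j)·p₀^j·(1−p₀)^(n−j); p = Σ P(X=j) over j with P(X=j) ≤ P(X=3)
p-value (two-sided) = 0.06736
At α=0.05: p ≥ α → fail to reject H₀

reject H₀: no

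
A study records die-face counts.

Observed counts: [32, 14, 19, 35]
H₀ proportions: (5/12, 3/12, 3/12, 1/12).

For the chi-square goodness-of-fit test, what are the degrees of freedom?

df = k − 1 = 4 − 1 = 3

degrees of freedom = 3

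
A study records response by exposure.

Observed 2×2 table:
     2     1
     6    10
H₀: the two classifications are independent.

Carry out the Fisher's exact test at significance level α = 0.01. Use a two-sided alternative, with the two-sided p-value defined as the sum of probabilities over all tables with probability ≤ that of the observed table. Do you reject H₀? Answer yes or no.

Margins: r₁=3, r₂=16, c₁=8, c₂=11, n=19
p_obs = C(3,2)·C(16,6)/C(19,8); sum pmf over tables with pmf ≤ p_obs
p-value (two-sided) = 0.54592
At α=0.01: p ≥ α → fail to reject H₀

reject H₀: no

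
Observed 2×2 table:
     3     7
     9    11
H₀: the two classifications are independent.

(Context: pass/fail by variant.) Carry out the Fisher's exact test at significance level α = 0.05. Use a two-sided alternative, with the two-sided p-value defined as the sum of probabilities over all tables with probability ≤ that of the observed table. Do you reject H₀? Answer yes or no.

reject H₀: no

Margins: r₁=10, r₂=20, c₁=12, c₂=18, n=30
p_obs = C(10,3)·C(20,9)/C(30,12); sum pmf over tables with pmf ≤ p_obs
p-value (two-sided) = 0.69415
At α=0.05: p ≥ α → fail to reject H₀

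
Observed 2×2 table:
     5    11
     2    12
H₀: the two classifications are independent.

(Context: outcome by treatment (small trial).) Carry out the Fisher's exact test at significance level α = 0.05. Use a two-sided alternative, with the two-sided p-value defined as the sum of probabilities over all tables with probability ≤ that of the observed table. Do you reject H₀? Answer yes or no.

Margins: r₁=16, r₂=14, c₁=7, c₂=23, n=30
p_obs = C(16,5)·C(14,2)/C(30,7); sum pmf over tables with pmf ≤ p_obs
p-value (two-sided) = 0.39923
At α=0.05: p ≥ α → fail to reject H₀

reject H₀: no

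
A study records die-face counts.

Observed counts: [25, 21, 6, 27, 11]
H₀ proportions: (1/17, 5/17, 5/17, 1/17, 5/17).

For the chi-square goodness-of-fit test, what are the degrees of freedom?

degrees of freedom = 4

df = k − 1 = 5 − 1 = 4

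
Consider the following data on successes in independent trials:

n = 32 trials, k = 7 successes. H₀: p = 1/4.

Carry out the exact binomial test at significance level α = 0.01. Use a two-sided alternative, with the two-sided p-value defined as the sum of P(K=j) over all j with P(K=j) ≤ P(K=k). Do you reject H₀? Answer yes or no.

reject H₀: no

Exact binomial: n=32, k=7, p₀=1/4=0.2500
P(X=j) = C(n,j)·p₀^j·(1−p₀)^(n−j); p = Σ P(X=j) over j with P(X=j) ≤ P(X=7)
p-value (two-sided) = 0.83896
At α=0.01: p ≥ α → fail to reject H₀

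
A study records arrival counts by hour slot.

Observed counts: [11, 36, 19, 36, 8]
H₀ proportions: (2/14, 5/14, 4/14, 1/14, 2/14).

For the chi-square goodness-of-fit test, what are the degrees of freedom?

df = k − 1 = 5 − 1 = 4

degrees of freedom = 4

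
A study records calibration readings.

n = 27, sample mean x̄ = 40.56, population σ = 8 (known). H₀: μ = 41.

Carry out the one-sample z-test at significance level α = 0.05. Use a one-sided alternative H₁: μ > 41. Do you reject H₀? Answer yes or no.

reject H₀: no

SE = σ/√n = 8/√27 = 1.5396
z = (x̄−μ₀)/SE = (40.56−41)/1.5396 = -0.2858
p-value (one-sided, H₁ greater) = 0.61248
At α=0.05: p ≥ α → fail to reject H₀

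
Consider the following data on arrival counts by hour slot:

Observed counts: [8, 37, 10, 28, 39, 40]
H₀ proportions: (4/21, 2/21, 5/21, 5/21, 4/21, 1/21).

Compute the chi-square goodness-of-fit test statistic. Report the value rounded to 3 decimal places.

n = 162; E_i = n·p_i = [30.86, 15.43, 38.57, 38.57, 30.86, 7.71]
χ² = (8−30.86)²/30.86 + (37−15.43)²/15.43 + (10−38.57)²/38.57 + (28−38.57)²/38.57 + (39−30.86)²/30.86 + (40−7.71)²/7.71 = 208.4231
df = 5

test statistic = 208.423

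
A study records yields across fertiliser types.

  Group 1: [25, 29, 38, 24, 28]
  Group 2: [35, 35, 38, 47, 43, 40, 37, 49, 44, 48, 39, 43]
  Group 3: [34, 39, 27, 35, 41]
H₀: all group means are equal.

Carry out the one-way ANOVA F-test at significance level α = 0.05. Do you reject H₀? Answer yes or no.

reject H₀: yes

Group means [28.80, 41.50, 35.20], grand mean 37.182
SSB = Σnᵢ(x̄ᵢ−x̄)² = 594.673; SSW = ΣΣ(x−x̄ᵢ)² = 504.600
MSB = 594.673/2 = 297.3364; MSW = 504.600/19 = 26.5579
F = MSB/MSW = 11.1958
df = (2, 19)
p-value (upper-tail) = 0.00061
At α=0.05: p < α → reject H₀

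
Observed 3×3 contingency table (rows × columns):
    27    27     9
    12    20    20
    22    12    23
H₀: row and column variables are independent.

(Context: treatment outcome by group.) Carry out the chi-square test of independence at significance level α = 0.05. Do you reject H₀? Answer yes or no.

reject H₀: yes

Row totals [63, 52, 57], col totals [61, 59, 52], n=172
χ² = (27−22.34)²/22.34 + (27−21.61)²/21.61 + (9−19.05)²/19.05 + (12−18.44)²/18.44 + (20−17.84)²/17.84 + (20−15.72)²/15.72 + (22−20.22)²/20.22 + (12−19.55)²/19.55 + (23−17.23)²/17.23 = 16.2962
df = 4
p-value (upper-tail) = 0.00265
At α=0.05: p < α → reject H₀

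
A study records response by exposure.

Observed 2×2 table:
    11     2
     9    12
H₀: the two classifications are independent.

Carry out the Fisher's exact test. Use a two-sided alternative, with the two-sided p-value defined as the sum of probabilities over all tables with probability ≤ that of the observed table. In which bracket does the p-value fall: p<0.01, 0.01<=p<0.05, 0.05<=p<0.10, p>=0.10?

Margins: r₁=13, r₂=21, c₁=20, c₂=14, n=34
p_obs = C(13,11)·C(21,9)/C(34,20); sum pmf over tables with pmf ≤ p_obs
p-value (two-sided) = 0.03021
→ bracket: 0.01<=p<0.05

p-value bracket: 0.01<=p<0.05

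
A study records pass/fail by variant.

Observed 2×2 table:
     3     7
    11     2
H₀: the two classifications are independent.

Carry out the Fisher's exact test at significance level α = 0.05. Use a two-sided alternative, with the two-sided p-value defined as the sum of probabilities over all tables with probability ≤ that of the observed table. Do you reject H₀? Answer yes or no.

Margins: r₁=10, r₂=13, c₁=14, c₂=9, n=23
p_obs = C(10,3)·C(13,11)/C(23,14); sum pmf over tables with pmf ≤ p_obs
p-value (two-sided) = 0.01306
At α=0.05: p < α → reject H₀

reject H₀: yes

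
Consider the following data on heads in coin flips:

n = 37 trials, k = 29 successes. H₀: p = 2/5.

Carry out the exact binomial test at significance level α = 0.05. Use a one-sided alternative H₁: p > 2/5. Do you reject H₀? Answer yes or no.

reject H₀: yes

Exact binomial: n=37, k=29, p₀=2/5=0.4000
P(X≥29) from Σ C(n,i)·p₀^i·(1−p₀)^(n−i)
p-value (one-sided, H₁ greater) = 0.00000
At α=0.05: p < α → reject H₀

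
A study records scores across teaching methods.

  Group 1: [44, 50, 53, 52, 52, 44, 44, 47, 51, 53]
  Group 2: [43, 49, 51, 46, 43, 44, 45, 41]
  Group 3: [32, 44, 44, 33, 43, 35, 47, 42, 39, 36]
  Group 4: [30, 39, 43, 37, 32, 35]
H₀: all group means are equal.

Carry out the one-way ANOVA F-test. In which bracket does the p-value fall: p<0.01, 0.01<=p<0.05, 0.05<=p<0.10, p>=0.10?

p-value bracket: p<0.01

Group means [49.00, 45.25, 39.50, 36.00], grand mean 43.029
SSB = Σnᵢ(x̄ᵢ−x̄)² = 816.971; SSW = ΣΣ(x−x̄ᵢ)² = 570.000
MSB = 816.971/3 = 272.3235; MSW = 570.000/30 = 19.0000
F = MSB/MSW = 14.3328
df = (3, 30)
p-value (upper-tail) = 0.00001
→ bracket: p<0.01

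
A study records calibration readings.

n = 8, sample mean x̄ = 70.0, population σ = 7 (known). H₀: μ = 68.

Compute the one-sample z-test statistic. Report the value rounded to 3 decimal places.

SE = σ/√n = 7/√8 = 2.4749
z = (x̄−μ₀)/SE = (70.0−68)/2.4749 = 0.8081

test statistic = 0.808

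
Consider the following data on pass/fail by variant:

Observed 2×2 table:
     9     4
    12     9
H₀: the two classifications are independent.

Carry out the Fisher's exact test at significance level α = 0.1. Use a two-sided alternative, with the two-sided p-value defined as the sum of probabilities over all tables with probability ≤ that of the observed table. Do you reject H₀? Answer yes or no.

reject H₀: no

Margins: r₁=13, r₂=21, c₁=21, c₂=13, n=34
p_obs = C(13,9)·C(21,12)/C(34,21); sum pmf over tables with pmf ≤ p_obs
p-value (two-sided) = 0.71778
At α=0.1: p ≥ α → fail to reject H₀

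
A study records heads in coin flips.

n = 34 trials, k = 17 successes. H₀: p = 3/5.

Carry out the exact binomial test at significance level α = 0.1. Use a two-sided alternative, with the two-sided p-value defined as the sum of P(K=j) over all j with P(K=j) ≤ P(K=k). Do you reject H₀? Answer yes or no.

Exact binomial: n=34, k=17, p₀=3/5=0.6000
P(X=j) = C(n,j)·p₀^j·(1−p₀)^(n−j); p = Σ P(X=j) over j with P(X=j) ≤ P(X=17)
p-value (two-sided) = 0.29334
At α=0.1: p ≥ α → fail to reject H₀

reject H₀: no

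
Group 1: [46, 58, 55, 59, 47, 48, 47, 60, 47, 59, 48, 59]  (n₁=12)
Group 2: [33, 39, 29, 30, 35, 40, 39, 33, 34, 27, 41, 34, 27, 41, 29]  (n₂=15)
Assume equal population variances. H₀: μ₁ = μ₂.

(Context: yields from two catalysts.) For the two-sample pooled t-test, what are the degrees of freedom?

degrees of freedom = 25

df = n₁ + n₂ − 2 = 12 + 15 − 2 = 25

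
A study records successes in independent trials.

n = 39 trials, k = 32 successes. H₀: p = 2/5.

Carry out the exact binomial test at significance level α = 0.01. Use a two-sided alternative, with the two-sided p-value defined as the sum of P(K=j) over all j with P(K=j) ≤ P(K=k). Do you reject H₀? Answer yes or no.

reject H₀: yes

Exact binomial: n=39, k=32, p₀=2/5=0.4000
P(X=j) = C(n,j)·p₀^j·(1−p₀)^(n−j); p = Σ P(X=j) over j with P(X=j) ≤ P(X=32)
p-value (two-sided) = 0.00000
At α=0.01: p < α → reject H₀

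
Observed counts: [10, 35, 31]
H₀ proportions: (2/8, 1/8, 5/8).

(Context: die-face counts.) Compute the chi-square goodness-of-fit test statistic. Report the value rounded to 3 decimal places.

n = 76; E_i = n·p_i = [19.00, 9.50, 47.50]
χ² = (10−19.00)²/19.00 + (35−9.50)²/9.50 + (31−47.50)²/47.50 = 78.4421
df = 2

test statistic = 78.442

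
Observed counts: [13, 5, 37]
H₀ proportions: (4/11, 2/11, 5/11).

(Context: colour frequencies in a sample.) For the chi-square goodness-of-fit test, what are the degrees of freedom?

degrees of freedom = 2

df = k − 1 = 3 − 1 = 2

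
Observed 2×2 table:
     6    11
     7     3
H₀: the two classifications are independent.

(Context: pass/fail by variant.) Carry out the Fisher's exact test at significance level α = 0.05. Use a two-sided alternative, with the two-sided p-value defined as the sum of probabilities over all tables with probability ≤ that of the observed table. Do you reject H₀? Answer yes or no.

Margins: r₁=17, r₂=10, c₁=13, c₂=14, n=27
p_obs = C(17,6)·C(10,7)/C(27,13); sum pmf over tables with pmf ≤ p_obs
p-value (two-sided) = 0.12011
At α=0.05: p ≥ α → fail to reject H₀

reject H₀: no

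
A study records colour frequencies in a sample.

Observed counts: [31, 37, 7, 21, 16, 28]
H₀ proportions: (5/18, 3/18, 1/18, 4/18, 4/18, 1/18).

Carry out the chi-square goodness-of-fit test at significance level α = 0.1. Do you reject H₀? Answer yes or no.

n = 140; E_i = n·p_i = [38.89, 23.33, 7.78, 31.11, 31.11, 7.78]
χ² = (31−38.89)²/38.89 + (37−23.33)²/23.33 + (7−7.78)²/7.78 + (21−31.11)²/31.11 + (16−31.11)²/31.11 + (28−7.78)²/7.78 = 72.8864
df = 5
p-value (upper-tail) = 0.00000
At α=0.1: p < α → reject H₀

reject H₀: yes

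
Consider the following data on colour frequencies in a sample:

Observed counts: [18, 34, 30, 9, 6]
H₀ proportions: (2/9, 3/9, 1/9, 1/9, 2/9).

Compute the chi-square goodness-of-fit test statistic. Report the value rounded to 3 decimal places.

test statistic = 46.474

n = 97; E_i = n·p_i = [21.56, 32.33, 10.78, 10.78, 21.56]
χ² = (18−21.56)²/21.56 + (34−32.33)²/32.33 + (30−10.78)²/10.78 + (9−10.78)²/10.78 + (6−21.56)²/21.56 = 46.4742
df = 4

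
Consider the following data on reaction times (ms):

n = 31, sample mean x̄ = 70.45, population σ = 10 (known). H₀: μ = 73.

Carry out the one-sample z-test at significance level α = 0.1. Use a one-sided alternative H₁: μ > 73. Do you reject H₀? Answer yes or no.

SE = σ/√n = 10/√31 = 1.7961
z = (x̄−μ₀)/SE = (70.45−73)/1.7961 = -1.4198
p-value (one-sided, H₁ greater) = 0.92216
At α=0.1: p ≥ α → fail to reject H₀

reject H₀: no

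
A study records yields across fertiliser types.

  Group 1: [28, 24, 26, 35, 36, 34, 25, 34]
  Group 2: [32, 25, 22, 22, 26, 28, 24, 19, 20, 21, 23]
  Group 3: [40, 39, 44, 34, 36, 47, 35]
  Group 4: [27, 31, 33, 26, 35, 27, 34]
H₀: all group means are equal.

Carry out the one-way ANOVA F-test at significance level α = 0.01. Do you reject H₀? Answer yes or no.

Group means [30.25, 23.82, 39.29, 30.43], grand mean 30.061
SSB = Σnᵢ(x̄ᵢ−x̄)² = 1025.600; SSW = ΣΣ(x−x̄ᵢ)² = 540.279
MSB = 1025.600/3 = 341.8665; MSW = 540.279/29 = 18.6303
F = MSB/MSW = 18.3500
df = (3, 29)
p-value (upper-tail) = 0.00000
At α=0.01: p < α → reject H₀

reject H₀: yes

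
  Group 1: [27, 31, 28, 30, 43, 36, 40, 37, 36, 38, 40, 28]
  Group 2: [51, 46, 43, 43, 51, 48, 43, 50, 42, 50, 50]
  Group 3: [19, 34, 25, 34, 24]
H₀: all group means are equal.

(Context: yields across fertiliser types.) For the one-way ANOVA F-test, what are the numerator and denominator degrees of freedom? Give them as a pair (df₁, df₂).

k = 3 groups, N = 28 total
df = (k−1, N−k) = (3−1, 28−3) = (2, 25)

degrees of freedom = [2, 25]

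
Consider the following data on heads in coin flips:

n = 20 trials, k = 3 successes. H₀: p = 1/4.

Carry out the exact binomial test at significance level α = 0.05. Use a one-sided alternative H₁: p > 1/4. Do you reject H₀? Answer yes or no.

reject H₀: no

Exact binomial: n=20, k=3, p₀=1/4=0.2500
P(X≥3) from Σ C(n,i)·p₀^i·(1−p₀)^(n−i)
p-value (one-sided, H₁ greater) = 0.90874
At α=0.05: p ≥ α → fail to reject H₀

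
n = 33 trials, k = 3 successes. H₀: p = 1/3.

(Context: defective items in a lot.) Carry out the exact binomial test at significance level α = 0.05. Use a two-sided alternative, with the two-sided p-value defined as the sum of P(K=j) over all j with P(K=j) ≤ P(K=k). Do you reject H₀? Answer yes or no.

Exact binomial: n=33, k=3, p₀=1/3=0.3333
P(X=j) = C(n,j)·p₀^j·(1−p₀)^(n−j); p = Σ P(X=j) over j with P(X=j) ≤ P(X=3)
p-value (two-sided) = 0.00248
At α=0.05: p < α → reject H₀

reject H₀: yes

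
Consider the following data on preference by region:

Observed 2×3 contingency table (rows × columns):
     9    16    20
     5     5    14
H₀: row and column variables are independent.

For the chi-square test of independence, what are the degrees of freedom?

degrees of freedom = 2

df = (r−1)(c−1) = (2−1)·(3−1) = 2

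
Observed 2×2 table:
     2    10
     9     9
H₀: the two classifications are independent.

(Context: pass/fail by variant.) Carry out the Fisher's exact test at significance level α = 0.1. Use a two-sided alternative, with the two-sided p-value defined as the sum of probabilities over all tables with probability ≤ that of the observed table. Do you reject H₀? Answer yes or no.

Margins: r₁=12, r₂=18, c₁=11, c₂=19, n=30
p_obs = C(12,2)·C(18,9)/C(30,11); sum pmf over tables with pmf ≤ p_obs
p-value (two-sided) = 0.12133
At α=0.1: p ≥ α → fail to reject H₀

reject H₀: no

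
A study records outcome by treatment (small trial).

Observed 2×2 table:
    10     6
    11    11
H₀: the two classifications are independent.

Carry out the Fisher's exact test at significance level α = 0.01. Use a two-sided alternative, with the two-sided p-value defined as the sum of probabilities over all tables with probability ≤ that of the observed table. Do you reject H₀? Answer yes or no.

reject H₀: no

Margins: r₁=16, r₂=22, c₁=21, c₂=17, n=38
p_obs = C(16,10)·C(22,11)/C(38,21); sum pmf over tables with pmf ≤ p_obs
p-value (two-sided) = 0.52054
At α=0.01: p ≥ α → fail to reject H₀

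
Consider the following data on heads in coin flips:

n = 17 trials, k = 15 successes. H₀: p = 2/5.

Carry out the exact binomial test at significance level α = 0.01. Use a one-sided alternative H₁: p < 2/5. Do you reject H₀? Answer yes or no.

reject H₀: no

Exact binomial: n=17, k=15, p₀=2/5=0.4000
P(X≤15) from Σ C(n,i)·p₀^i·(1−p₀)^(n−i)
p-value (one-sided, H₁ less) = 1.00000
At α=0.01: p ≥ α → fail to reject H₀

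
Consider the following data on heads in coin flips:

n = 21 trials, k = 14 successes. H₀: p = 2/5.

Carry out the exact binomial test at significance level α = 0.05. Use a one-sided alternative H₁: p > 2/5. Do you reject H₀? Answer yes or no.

Exact binomial: n=21, k=14, p₀=2/5=0.4000
P(X≥14) from Σ C(n,i)·p₀^i·(1−p₀)^(n−i)
p-value (one-sided, H₁ greater) = 0.01229
At α=0.05: p < α → reject H₀

reject H₀: yes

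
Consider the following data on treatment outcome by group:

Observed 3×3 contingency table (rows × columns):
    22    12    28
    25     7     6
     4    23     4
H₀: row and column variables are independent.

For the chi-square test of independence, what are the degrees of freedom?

degrees of freedom = 4

df = (r−1)(c−1) = (3−1)·(3−1) = 4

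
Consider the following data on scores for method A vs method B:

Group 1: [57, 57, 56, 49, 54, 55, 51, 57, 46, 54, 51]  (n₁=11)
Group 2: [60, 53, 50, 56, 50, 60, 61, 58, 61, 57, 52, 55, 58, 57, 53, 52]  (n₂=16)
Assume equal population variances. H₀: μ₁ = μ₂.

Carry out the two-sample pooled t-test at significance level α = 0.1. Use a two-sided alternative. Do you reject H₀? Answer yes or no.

x̄₁=53.364, s₁=3.668, n₁=11
x̄₂=55.812, s₂=3.781, n₂=16
s_p² = [10·3.668² + 15·3.781²]/25 = 13.9593
SE = √(s_p²·(1/11+1/16)) = 1.4634
t = (53.364−55.812)/1.4634 = -1.6734
df = 25
p-value (two-sided) = 0.10671
At α=0.1: p ≥ α → fail to reject H₀

reject H₀: no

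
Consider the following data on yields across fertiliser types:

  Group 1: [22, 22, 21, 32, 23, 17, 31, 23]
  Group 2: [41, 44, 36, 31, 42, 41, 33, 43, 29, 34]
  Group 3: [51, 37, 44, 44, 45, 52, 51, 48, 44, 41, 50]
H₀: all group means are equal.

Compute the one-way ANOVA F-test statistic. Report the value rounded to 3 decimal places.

Group means [23.88, 37.40, 46.09], grand mean 36.966
SSB = Σnᵢ(x̄ᵢ−x̄)² = 2288.781; SSW = ΣΣ(x−x̄ᵢ)² = 672.184
MSB = 2288.781/2 = 1144.3907; MSW = 672.184/26 = 25.8532
F = MSB/MSW = 44.2649
df = (2, 26)

test statistic = 44.265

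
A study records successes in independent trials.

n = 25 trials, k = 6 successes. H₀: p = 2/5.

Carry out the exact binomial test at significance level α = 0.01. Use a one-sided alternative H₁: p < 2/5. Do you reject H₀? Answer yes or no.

reject H₀: no

Exact binomial: n=25, k=6, p₀=2/5=0.4000
P(X≤6) from Σ C(n,i)·p₀^i·(1−p₀)^(n−i)
p-value (one-sided, H₁ less) = 0.07357
At α=0.01: p ≥ α → fail to reject H₀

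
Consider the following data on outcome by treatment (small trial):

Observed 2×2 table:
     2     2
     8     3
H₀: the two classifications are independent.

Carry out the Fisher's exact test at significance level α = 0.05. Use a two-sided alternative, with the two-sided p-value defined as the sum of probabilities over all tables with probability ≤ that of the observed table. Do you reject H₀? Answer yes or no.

Margins: r₁=4, r₂=11, c₁=10, c₂=5, n=15
p_obs = C(4,2)·C(11,8)/C(15,10); sum pmf over tables with pmf ≤ p_obs
p-value (two-sided) = 0.56044
At α=0.05: p ≥ α → fail to reject H₀

reject H₀: no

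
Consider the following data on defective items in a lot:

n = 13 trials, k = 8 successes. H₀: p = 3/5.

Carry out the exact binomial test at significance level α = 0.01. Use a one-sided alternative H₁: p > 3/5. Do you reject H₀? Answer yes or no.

reject H₀: no

Exact binomial: n=13, k=8, p₀=3/5=0.6000
P(X≥8) from Σ C(n,i)·p₀^i·(1−p₀)^(n−i)
p-value (one-sided, H₁ greater) = 0.57440
At α=0.01: p ≥ α → fail to reject H₀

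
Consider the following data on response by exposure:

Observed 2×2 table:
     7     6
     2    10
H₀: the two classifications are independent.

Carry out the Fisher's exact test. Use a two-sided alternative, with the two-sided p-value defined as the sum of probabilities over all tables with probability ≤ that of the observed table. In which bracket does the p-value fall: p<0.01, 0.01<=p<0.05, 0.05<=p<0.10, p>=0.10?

Margins: r₁=13, r₂=12, c₁=9, c₂=16, n=25
p_obs = C(13,7)·C(12,2)/C(25,9); sum pmf over tables with pmf ≤ p_obs
p-value (two-sided) = 0.09684
→ bracket: 0.05<=p<0.10

p-value bracket: 0.05<=p<0.10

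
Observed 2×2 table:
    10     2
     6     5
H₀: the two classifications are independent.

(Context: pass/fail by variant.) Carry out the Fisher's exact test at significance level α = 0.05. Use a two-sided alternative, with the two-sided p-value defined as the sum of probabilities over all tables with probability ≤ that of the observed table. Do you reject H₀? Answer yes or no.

Margins: r₁=12, r₂=11, c₁=16, c₂=7, n=23
p_obs = C(12,10)·C(11,6)/C(23,16); sum pmf over tables with pmf ≤ p_obs
p-value (two-sided) = 0.19303
At α=0.05: p ≥ α → fail to reject H₀

reject H₀: no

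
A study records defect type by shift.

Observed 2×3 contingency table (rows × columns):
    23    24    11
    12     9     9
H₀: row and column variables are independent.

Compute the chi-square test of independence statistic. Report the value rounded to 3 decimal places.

Row totals [58, 30], col totals [35, 33, 20], n=88
χ² = (23−23.07)²/23.07 + (24−21.75)²/21.75 + (11−13.18)²/13.18 + (12−11.93)²/11.93 + (9−11.25)²/11.25 + (9−6.82)²/6.82 = 1.7427
df = 2

test statistic = 1.743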